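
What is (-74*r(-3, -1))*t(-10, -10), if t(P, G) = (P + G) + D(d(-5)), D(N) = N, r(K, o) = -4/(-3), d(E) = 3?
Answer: 5032/3 ≈ 1677.3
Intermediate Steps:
r(K, o) = 4/3 (r(K, o) = -4*(-1/3) = 4/3)
t(P, G) = 3 + G + P (t(P, G) = (P + G) + 3 = (G + P) + 3 = 3 + G + P)
(-74*r(-3, -1))*t(-10, -10) = (-74*4/3)*(3 - 10 - 10) = -296/3*(-17) = 5032/3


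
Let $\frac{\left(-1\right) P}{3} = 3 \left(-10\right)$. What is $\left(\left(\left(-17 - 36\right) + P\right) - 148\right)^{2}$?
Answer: $12321$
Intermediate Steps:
$P = 90$ ($P = - 3 \cdot 3 \left(-10\right) = \left(-3\right) \left(-30\right) = 90$)
$\left(\left(\left(-17 - 36\right) + P\right) - 148\right)^{2} = \left(\left(\left(-17 - 36\right) + 90\right) - 148\right)^{2} = \left(\left(-53 + 90\right) - 148\right)^{2} = \left(37 - 148\right)^{2} = \left(-111\right)^{2} = 12321$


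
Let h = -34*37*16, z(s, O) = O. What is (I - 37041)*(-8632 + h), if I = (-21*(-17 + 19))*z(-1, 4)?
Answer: 1070130840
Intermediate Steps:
I = -168 (I = -21*(-17 + 19)*4 = -21*2*4 = -42*4 = -168)
h = -20128 (h = -1258*16 = -20128)
(I - 37041)*(-8632 + h) = (-168 - 37041)*(-8632 - 20128) = -37209*(-28760) = 1070130840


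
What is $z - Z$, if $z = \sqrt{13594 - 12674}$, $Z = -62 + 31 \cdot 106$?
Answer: $-3224 + 2 \sqrt{230} \approx -3193.7$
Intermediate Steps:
$Z = 3224$ ($Z = -62 + 3286 = 3224$)
$z = 2 \sqrt{230}$ ($z = \sqrt{13594 - 12674} = \sqrt{920} = 2 \sqrt{230} \approx 30.332$)
$z - Z = 2 \sqrt{230} - 3224 = -3224 + 2 \sqrt{230}$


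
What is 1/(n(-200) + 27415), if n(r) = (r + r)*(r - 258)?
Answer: 1/210615 ≈ 4.7480e-6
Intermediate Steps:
n(r) = 2*r*(-258 + r) (n(r) = (2*r)*(-258 + r) = 2*r*(-258 + r))
1/(n(-200) + 27415) = 1/(2*(-200)*(-258 - 200) + 27415) = 1/(2*(-200)*(-458) + 27415) = 1/(183200 + 27415) = 1/210615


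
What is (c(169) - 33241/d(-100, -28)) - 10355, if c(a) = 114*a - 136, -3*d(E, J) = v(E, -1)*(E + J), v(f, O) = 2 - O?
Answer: 1089959/128 ≈ 8515.3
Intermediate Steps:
d(E, J) = -E - J (d(E, J) = -(2 - 1*(-1))*(E + J)/3 = -(2 + 1)*(E + J)/3 = -(E + J) = -(3*E + 3*J)/3 = -E - J)
c(a) = -136 + 114*a
(c(169) - 33241/d(-100, -28)) - 10355 = ((-136 + 114*169) - 33241/(-1*(-100) - 1*(-28))) - 10355 = ((-136 + 19266) - 33241/(100 + 28)) - 10355 = (19130 - 33241/128) - 10355 = 2415399/128 - 10355 = 1089959/128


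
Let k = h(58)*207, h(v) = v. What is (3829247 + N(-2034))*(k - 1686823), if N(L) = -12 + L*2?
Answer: -6406454719439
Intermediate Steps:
N(L) = -12 + 2*L
k = 12006 (k = 58*207 = 12006)
(3829247 + N(-2034))*(k - 1686823) = (3829247 + (-12 + 2*(-2034)))*(12006 - 1686823) = (3829247 + (-12 - 4068))*(-1674817) = (3829247 - 4080)*(-1674817) = 3825167*(-1674817) = -6406454719439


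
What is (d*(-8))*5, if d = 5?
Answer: -200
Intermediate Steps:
(d*(-8))*5 = (5*(-8))*5 = -40*5 = -200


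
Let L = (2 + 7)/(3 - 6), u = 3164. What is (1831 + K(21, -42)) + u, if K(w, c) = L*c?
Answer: 5121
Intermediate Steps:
L = -3 (L = 9/(-3) = 9*(-⅓) = -3)
K(w, c) = -3*c
(1831 + K(21, -42)) + u = (1831 - 3*(-42)) + 3164 = (1831 + 126) + 3164 = 1957 + 3164 = 5121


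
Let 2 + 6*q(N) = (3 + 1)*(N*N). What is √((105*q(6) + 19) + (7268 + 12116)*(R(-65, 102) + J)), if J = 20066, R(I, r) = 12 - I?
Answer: 132*√22409 ≈ 19760.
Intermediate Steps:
q(N) = -⅓ + 2*N²/3 (q(N) = -⅓ + ((3 + 1)*(N*N))/6 = -⅓ + (4*N²)/6 = -⅓ + 2*N²/3)
√((105*q(6) + 19) + (7268 + 12116)*(R(-65, 102) + J)) = √((105*(-⅓ + (⅔)*6²) + 19) + (7268 + 12116)*((12 - 1*(-65)) + 20066)) = √((105*(-⅓ + (⅔)*36) + 19) + 19384*((12 + 65) + 20066)) = √((105*(-⅓ + 24) + 19) + 19384*(77 + 20066)) = √((105*(71/3) + 19) + 19384*20143) = √((2485 + 19) + 390451912) = √(2504 + 390451912) = √390454416 = 132*√22409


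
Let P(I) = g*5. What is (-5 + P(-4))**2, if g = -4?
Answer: 625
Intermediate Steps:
P(I) = -20 (P(I) = -4*5 = -20)
(-5 + P(-4))**2 = (-5 - 20)**2 = (-25)**2 = 625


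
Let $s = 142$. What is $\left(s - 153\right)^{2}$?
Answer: $121$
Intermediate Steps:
$\left(s - 153\right)^{2} = \left(142 - 153\right)^{2} = \left(-11\right)^{2} = 121$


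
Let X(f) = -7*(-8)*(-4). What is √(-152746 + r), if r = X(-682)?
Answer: I*√152970 ≈ 391.11*I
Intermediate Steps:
X(f) = -224 (X(f) = 56*(-4) = -224)
r = -224
√(-152746 + r) = √(-152746 - 224) = √(-152970) = I*√152970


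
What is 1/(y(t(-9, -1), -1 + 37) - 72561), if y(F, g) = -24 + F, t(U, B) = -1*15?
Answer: -1/72600 ≈ -1.3774e-5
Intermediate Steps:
t(U, B) = -15
1/(y(t(-9, -1), -1 + 37) - 72561) = 1/((-24 - 15) - 72561) = 1/(-39 - 72561) = 1/(-72600) = -1/72600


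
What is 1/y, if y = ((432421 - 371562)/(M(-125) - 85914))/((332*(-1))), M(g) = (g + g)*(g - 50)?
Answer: 13998448/60859 ≈ 230.01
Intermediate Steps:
M(g) = 2*g*(-50 + g) (M(g) = (2*g)*(-50 + g) = 2*g*(-50 + g))
y = 60859/13998448 (y = ((432421 - 371562)/(2*(-125)*(-50 - 125) - 85914))/((332*(-1))) = (60859/(2*(-125)*(-175) - 85914))/(-332) = (60859/(43750 - 85914))*(-1/332) = (60859/(-42164))*(-1/332) = (60859*(-1/42164))*(-1/332) = -60859/42164*(-1/332) = 60859/13998448 ≈ 0.0043476)
1/y = 1/(60859/13998448) = 13998448/60859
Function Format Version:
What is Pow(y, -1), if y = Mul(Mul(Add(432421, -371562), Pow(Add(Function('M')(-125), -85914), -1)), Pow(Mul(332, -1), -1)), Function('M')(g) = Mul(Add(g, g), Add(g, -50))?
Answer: Rational(13998448, 60859) ≈ 230.01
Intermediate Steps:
Function('M')(g) = Mul(2, g, Add(-50, g)) (Function('M')(g) = Mul(Mul(2, g), Add(-50, g)) = Mul(2, g, Add(-50, g)))
y = Rational(60859, 13998448) (y = Mul(Mul(Add(432421, -371562), Pow(Add(Mul(2, -125, Add(-50, -125)), -85914), -1)), Pow(Mul(332, -1), -1)) = Mul(Mul(60859, Pow(Add(Mul(2, -125, -175), -85914), -1)), Pow(-332, -1)) = Mul(Mul(60859, Pow(Add(43750, -85914), -1)), Rational(-1, 332)) = Mul(Mul(60859, Pow(-42164, -1)), Rational(-1, 332)) = Mul(Mul(60859, Rational(-1, 42164)), Rational(-1, 332)) = Mul(Rational(-60859, 42164), Rational(-1, 332)) = Rational(60859, 13998448) ≈ 0.0043476)
Pow(y, -1) = Pow(Rational(60859, 13998448), -1) = Rational(13998448, 60859)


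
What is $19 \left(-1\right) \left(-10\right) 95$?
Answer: $18050$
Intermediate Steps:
$19 \left(-1\right) \left(-10\right) 95 = \left(-19\right) \left(-10\right) 95 = 190 \cdot 95 = 18050$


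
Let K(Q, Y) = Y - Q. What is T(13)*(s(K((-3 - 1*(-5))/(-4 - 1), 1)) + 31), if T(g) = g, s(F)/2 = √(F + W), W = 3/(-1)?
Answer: 403 + 52*I*√10/5 ≈ 403.0 + 32.888*I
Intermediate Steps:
W = -3 (W = 3*(-1) = -3)
s(F) = 2*√(-3 + F) (s(F) = 2*√(F - 3) = 2*√(-3 + F))
T(13)*(s(K((-3 - 1*(-5))/(-4 - 1), 1)) + 31) = 13*(2*√(-3 + (1 - (-3 - 1*(-5))/(-4 - 1))) + 31) = 13*(2*√(-3 + (1 - (-3 + 5)/(-5))) + 31) = 13*(2*√(-3 + (1 - 2*(-1)/5)) + 31) = 13*(2*√(-3 + (1 - 1*(-⅖))) + 31) = 13*(2*√(-3 + (1 + ⅖)) + 31) = 13*(2*√(-3 + 7/5) + 31) = 13*(2*√(-8/5) + 31) = 13*(2*(2*I*√10/5) + 31) = 13*(4*I*√10/5 + 31) = 13*(31 + 4*I*√10/5) = 403 + 52*I*√10/5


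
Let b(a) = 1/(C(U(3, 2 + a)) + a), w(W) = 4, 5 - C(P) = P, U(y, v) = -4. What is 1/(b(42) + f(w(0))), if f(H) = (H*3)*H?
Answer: 51/2449 ≈ 0.020825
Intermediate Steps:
C(P) = 5 - P
b(a) = 1/(9 + a) (b(a) = 1/((5 - 1*(-4)) + a) = 1/((5 + 4) + a) = 1/(9 + a))
f(H) = 3*H**2 (f(H) = (3*H)*H = 3*H**2)
1/(b(42) + f(w(0))) = 1/(1/(9 + 42) + 3*4**2) = 1/(1/51 + 3*16) = 1/(1/51 + 48) = 1/(2449/51) = 51/2449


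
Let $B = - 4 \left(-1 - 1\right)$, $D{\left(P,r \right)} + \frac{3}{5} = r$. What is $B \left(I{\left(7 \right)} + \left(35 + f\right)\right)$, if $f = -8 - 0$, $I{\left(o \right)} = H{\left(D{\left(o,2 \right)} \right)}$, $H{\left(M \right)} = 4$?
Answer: $248$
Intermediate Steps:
$D{\left(P,r \right)} = - \frac{3}{5} + r$
$I{\left(o \right)} = 4$
$f = -8$ ($f = -8 + 0 = -8$)
$B = 8$ ($B = \left(-4\right) \left(-2\right) = 8$)
$B \left(I{\left(7 \right)} + \left(35 + f\right)\right) = 8 \left(4 + \left(35 - 8\right)\right) = 8 \left(4 + 27\right) = 8 \cdot 31 = 248$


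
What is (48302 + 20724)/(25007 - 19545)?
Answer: 34513/2731 ≈ 12.637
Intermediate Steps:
(48302 + 20724)/(25007 - 19545) = 69026/5462 = 69026*(1/5462) = 34513/2731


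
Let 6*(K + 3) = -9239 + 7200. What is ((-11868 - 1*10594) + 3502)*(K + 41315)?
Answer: -776832280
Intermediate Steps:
K = -2057/6 (K = -3 + (-9239 + 7200)/6 = -3 + (1/6)*(-2039) = -3 - 2039/6 = -2057/6 ≈ -342.83)
((-11868 - 1*10594) + 3502)*(K + 41315) = ((-11868 - 1*10594) + 3502)*(-2057/6 + 41315) = ((-11868 - 10594) + 3502)*(245833/6) = (-22462 + 3502)*(245833/6) = -18960*245833/6 = -776832280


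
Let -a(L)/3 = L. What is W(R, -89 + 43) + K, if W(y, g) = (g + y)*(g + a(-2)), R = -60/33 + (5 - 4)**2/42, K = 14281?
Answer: 3740531/231 ≈ 16193.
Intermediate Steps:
a(L) = -3*L
R = -829/462 (R = -60*1/33 + 1**2*(1/42) = -20/11 + 1*(1/42) = -20/11 + 1/42 = -829/462 ≈ -1.7944)
W(y, g) = (6 + g)*(g + y) (W(y, g) = (g + y)*(g - 3*(-2)) = (g + y)*(g + 6) = (g + y)*(6 + g) = (6 + g)*(g + y))
W(R, -89 + 43) + K = ((-89 + 43)**2 + 6*(-89 + 43) + 6*(-829/462) + (-89 + 43)*(-829/462)) + 14281 = ((-46)**2 + 6*(-46) - 829/77 - 46*(-829/462)) + 14281 = (2116 - 276 - 829/77 + 19067/231) + 14281 = 441620/231 + 14281 = 3740531/231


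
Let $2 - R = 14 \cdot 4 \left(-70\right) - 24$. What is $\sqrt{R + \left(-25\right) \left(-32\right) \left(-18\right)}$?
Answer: $i \sqrt{10454} \approx 102.24 i$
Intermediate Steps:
$R = 3946$ ($R = 2 - \left(14 \cdot 4 \left(-70\right) - 24\right) = 2 - \left(56 \left(-70\right) - 24\right) = 2 - \left(-3920 - 24\right) = 2 - -3944 = 2 + 3944 = 3946$)
$\sqrt{R + \left(-25\right) \left(-32\right) \left(-18\right)} = \sqrt{3946 + \left(-25\right) \left(-32\right) \left(-18\right)} = \sqrt{3946 + 800 \left(-18\right)} = \sqrt{3946 - 14400} = \sqrt{-10454} = i \sqrt{10454}$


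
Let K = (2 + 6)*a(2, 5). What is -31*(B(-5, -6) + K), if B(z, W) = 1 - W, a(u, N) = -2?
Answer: 279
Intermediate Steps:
K = -16 (K = (2 + 6)*(-2) = 8*(-2) = -16)
-31*(B(-5, -6) + K) = -31*((1 - 1*(-6)) - 16) = -31*((1 + 6) - 16) = -31*(7 - 16) = -31*(-9) = 279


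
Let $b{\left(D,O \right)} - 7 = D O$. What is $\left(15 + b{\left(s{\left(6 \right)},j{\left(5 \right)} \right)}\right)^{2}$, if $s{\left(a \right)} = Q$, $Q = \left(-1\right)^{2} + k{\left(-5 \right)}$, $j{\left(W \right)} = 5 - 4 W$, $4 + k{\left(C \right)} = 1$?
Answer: $2704$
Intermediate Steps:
$k{\left(C \right)} = -3$ ($k{\left(C \right)} = -4 + 1 = -3$)
$Q = -2$ ($Q = \left(-1\right)^{2} - 3 = 1 - 3 = -2$)
$s{\left(a \right)} = -2$
$b{\left(D,O \right)} = 7 + D O$
$\left(15 + b{\left(s{\left(6 \right)},j{\left(5 \right)} \right)}\right)^{2} = \left(15 - \left(-7 + 2 \left(5 - 20\right)\right)\right)^{2} = \left(15 + \left(7 - -30\right)\right)^{2} = \left(15 + \left(7 + 30\right)\right)^{2} = \left(15 + 37\right)^{2} = 52^{2} = 2704$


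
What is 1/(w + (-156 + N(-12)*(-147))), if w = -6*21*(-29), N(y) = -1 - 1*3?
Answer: 1/4086 ≈ 0.00024474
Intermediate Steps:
N(y) = -4 (N(y) = -1 - 3 = -4)
w = 3654 (w = -126*(-29) = 3654)
1/(w + (-156 + N(-12)*(-147))) = 1/(3654 + (-156 - 4*(-147))) = 1/(3654 + (-156 + 588)) = 1/(3654 + 432) = 1/4086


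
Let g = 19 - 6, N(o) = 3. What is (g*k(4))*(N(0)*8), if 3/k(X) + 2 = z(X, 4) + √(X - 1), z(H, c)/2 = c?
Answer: 1872/11 - 312*√3/11 ≈ 121.05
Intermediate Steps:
z(H, c) = 2*c
g = 13
k(X) = 3/(6 + √(-1 + X)) (k(X) = 3/(-2 + (2*4 + √(X - 1))) = 3/(-2 + (8 + √(-1 + X))) = 3/(6 + √(-1 + X)))
(g*k(4))*(N(0)*8) = (13*(3/(6 + √(-1 + 4))))*(3*8) = (13*(3/(6 + √3)))*24 = (39/(6 + √3))*24 = 936/(6 + √3)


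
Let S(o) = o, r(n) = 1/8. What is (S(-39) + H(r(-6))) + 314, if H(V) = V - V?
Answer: 275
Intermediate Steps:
r(n) = ⅛
H(V) = 0
(S(-39) + H(r(-6))) + 314 = (-39 + 0) + 314 = -39 + 314 = 275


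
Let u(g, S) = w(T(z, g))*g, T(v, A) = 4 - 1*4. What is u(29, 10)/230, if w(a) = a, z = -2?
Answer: 0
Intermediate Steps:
T(v, A) = 0 (T(v, A) = 4 - 4 = 0)
u(g, S) = 0 (u(g, S) = 0*g = 0)
u(29, 10)/230 = 0/230 = 0*(1/230) = 0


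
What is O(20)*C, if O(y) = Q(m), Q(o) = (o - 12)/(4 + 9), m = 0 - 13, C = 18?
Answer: -450/13 ≈ -34.615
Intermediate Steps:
m = -13
Q(o) = -12/13 + o/13 (Q(o) = (-12 + o)/13 = (-12 + o)*(1/13) = -12/13 + o/13)
O(y) = -25/13 (O(y) = -12/13 + (1/13)*(-13) = -12/13 - 1 = -25/13)
O(20)*C = -25/13*18 = -450/13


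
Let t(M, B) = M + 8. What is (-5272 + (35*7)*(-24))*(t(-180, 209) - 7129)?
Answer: 81420752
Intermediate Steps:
t(M, B) = 8 + M
(-5272 + (35*7)*(-24))*(t(-180, 209) - 7129) = (-5272 + (35*7)*(-24))*((8 - 180) - 7129) = (-5272 + 245*(-24))*(-172 - 7129) = (-5272 - 5880)*(-7301) = -11152*(-7301) = 81420752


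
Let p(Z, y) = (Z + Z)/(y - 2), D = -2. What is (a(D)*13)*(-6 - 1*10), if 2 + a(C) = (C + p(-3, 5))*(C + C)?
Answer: -2912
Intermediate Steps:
p(Z, y) = 2*Z/(-2 + y) (p(Z, y) = (2*Z)/(-2 + y) = 2*Z/(-2 + y))
a(C) = -2 + 2*C*(-2 + C) (a(C) = -2 + (C + 2*(-3)/(-2 + 5))*(C + C) = -2 + (C + 2*(-3)/3)*(2*C) = -2 + (C + 2*(-3)*(1/3))*(2*C) = -2 + (C - 2)*(2*C) = -2 + (-2 + C)*(2*C) = -2 + 2*C*(-2 + C))
(a(D)*13)*(-6 - 1*10) = ((-2 - 4*(-2) + 2*(-2)**2)*13)*(-6 - 1*10) = ((-2 + 8 + 2*4)*13)*(-6 - 10) = ((-2 + 8 + 8)*13)*(-16) = (14*13)*(-16) = 182*(-16) = -2912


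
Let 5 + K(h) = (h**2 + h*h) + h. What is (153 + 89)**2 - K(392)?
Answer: -249151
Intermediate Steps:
K(h) = -5 + h + 2*h**2 (K(h) = -5 + ((h**2 + h*h) + h) = -5 + ((h**2 + h**2) + h) = -5 + (2*h**2 + h) = -5 + (h + 2*h**2) = -5 + h + 2*h**2)
(153 + 89)**2 - K(392) = (153 + 89)**2 - (-5 + 392 + 2*392**2) = 242**2 - (-5 + 392 + 2*153664) = 58564 - (-5 + 392 + 307328) = 58564 - 1*307715 = 58564 - 307715 = -249151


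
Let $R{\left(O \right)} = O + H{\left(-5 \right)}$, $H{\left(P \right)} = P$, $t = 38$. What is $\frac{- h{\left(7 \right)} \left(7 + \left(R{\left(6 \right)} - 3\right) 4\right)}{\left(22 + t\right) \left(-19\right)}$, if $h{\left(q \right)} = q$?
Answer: $- \frac{7}{1140} \approx -0.0061404$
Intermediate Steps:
$R{\left(O \right)} = -5 + O$ ($R{\left(O \right)} = O - 5 = -5 + O$)
$\frac{- h{\left(7 \right)} \left(7 + \left(R{\left(6 \right)} - 3\right) 4\right)}{\left(22 + t\right) \left(-19\right)} = \frac{\left(-1\right) 7 \left(7 + \left(\left(-5 + 6\right) - 3\right) 4\right)}{\left(22 + 38\right) \left(-19\right)} = \frac{\left(-7\right) \left(7 + \left(1 - 3\right) 4\right)}{60 \left(-19\right)} = \frac{\left(-7\right) \left(7 - 8\right)}{-1140} = - 7 \left(7 - 8\right) \left(- \frac{1}{1140}\right) = \left(-7\right) \left(-1\right) \left(- \frac{1}{1140}\right) = 7 \left(- \frac{1}{1140}\right) = - \frac{7}{1140}$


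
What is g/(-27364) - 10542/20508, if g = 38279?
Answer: -89458085/46765076 ≈ -1.9129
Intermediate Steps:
g/(-27364) - 10542/20508 = 38279/(-27364) - 10542/20508 = 38279*(-1/27364) - 10542*1/20508 = -38279/27364 - 1757/3418 = -89458085/46765076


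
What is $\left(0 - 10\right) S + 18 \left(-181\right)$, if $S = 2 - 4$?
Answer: $-3238$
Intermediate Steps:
$S = -2$ ($S = 2 - 4 = -2$)
$\left(0 - 10\right) S + 18 \left(-181\right) = \left(0 - 10\right) \left(-2\right) + 18 \left(-181\right) = \left(-10\right) \left(-2\right) - 3258 = 20 - 3258 = -3238$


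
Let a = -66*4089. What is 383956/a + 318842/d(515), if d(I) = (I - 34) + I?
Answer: 7138728811/22399542 ≈ 318.70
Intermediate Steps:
a = -269874
d(I) = -34 + 2*I (d(I) = (-34 + I) + I = -34 + 2*I)
383956/a + 318842/d(515) = 383956/(-269874) + 318842/(-34 + 2*515) = 383956*(-1/269874) + 318842/(-34 + 1030) = -191978/134937 + 318842/996 = -191978/134937 + 318842*(1/996) = -191978/134937 + 159421/498 = 7138728811/22399542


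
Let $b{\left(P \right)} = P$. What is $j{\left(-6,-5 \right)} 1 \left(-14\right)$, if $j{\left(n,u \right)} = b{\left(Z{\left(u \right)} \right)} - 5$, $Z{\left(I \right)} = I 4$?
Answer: $350$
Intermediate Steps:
$Z{\left(I \right)} = 4 I$
$j{\left(n,u \right)} = -5 + 4 u$ ($j{\left(n,u \right)} = 4 u - 5 = -5 + 4 u$)
$j{\left(-6,-5 \right)} 1 \left(-14\right) = \left(-5 + 4 \left(-5\right)\right) 1 \left(-14\right) = \left(-5 - 20\right) 1 \left(-14\right) = \left(-25\right) 1 \left(-14\right) = \left(-25\right) \left(-14\right) = 350$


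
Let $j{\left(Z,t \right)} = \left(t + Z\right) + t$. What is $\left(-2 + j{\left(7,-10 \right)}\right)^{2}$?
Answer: $225$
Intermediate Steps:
$j{\left(Z,t \right)} = Z + 2 t$ ($j{\left(Z,t \right)} = \left(Z + t\right) + t = Z + 2 t$)
$\left(-2 + j{\left(7,-10 \right)}\right)^{2} = \left(-2 + \left(7 + 2 \left(-10\right)\right)\right)^{2} = \left(-2 + \left(7 - 20\right)\right)^{2} = \left(-2 - 13\right)^{2} = \left(-15\right)^{2} = 225$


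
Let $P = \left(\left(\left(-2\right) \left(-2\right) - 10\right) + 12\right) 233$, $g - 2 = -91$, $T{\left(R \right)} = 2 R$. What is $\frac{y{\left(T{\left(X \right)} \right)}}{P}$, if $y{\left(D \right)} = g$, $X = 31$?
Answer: $- \frac{89}{1398} \approx -0.063662$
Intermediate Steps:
$g = -89$ ($g = 2 - 91 = -89$)
$y{\left(D \right)} = -89$
$P = 1398$ ($P = \left(\left(4 - 10\right) + 12\right) 233 = \left(-6 + 12\right) 233 = 6 \cdot 233 = 1398$)
$\frac{y{\left(T{\left(X \right)} \right)}}{P} = - \frac{89}{1398}$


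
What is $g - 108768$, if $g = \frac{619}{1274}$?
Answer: $- \frac{138569813}{1274} \approx -1.0877 \cdot 10^{5}$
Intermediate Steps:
$g = \frac{619}{1274}$ ($g = 619 \cdot \frac{1}{1274} = \frac{619}{1274} \approx 0.48587$)
$g - 108768 = \frac{619}{1274} - 108768 = - \frac{138569813}{1274}$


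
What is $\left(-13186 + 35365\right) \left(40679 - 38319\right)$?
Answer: $52342440$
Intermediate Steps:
$\left(-13186 + 35365\right) \left(40679 - 38319\right) = 22179 \cdot 2360 = 52342440$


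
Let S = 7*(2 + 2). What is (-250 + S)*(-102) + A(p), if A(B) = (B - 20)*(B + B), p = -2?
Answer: 22732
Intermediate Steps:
S = 28 (S = 7*4 = 28)
A(B) = 2*B*(-20 + B) (A(B) = (-20 + B)*(2*B) = 2*B*(-20 + B))
(-250 + S)*(-102) + A(p) = (-250 + 28)*(-102) + 2*(-2)*(-20 - 2) = -222*(-102) + 2*(-2)*(-22) = 22644 + 88 = 22732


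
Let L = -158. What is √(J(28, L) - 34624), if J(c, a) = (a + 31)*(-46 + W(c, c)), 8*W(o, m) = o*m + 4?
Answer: I*√165166/2 ≈ 203.2*I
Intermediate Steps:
W(o, m) = ½ + m*o/8 (W(o, m) = (o*m + 4)/8 = (m*o + 4)/8 = (4 + m*o)/8 = ½ + m*o/8)
J(c, a) = (31 + a)*(-91/2 + c²/8) (J(c, a) = (a + 31)*(-46 + (½ + c*c/8)) = (31 + a)*(-46 + (½ + c²/8)) = (31 + a)*(-91/2 + c²/8))
√(J(28, L) - 34624) = √((-2821/2 - 91/2*(-158) + (31/8)*28² + (⅛)*(-158)*28²) - 34624) = √((-2821/2 + 7189 + (31/8)*784 + (⅛)*(-158)*784) - 34624) = √((-2821/2 + 7189 + 3038 - 15484) - 34624) = √(-13335/2 - 34624) = √(-82583/2) = I*√165166/2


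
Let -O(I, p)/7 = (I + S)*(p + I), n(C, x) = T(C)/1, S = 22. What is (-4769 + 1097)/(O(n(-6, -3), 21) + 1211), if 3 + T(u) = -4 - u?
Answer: 3672/1729 ≈ 2.1238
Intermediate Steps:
T(u) = -7 - u (T(u) = -3 + (-4 - u) = -7 - u)
n(C, x) = -7 - C (n(C, x) = (-7 - C)/1 = (-7 - C)*1 = -7 - C)
O(I, p) = -7*(22 + I)*(I + p) (O(I, p) = -7*(I + 22)*(p + I) = -7*(22 + I)*(I + p))
(-4769 + 1097)/(O(n(-6, -3), 21) + 1211) = (-4769 + 1097)/((-154*(-7 - 1*(-6)) - 154*21 - 7*(-7 - 1*(-6))² - 7*(-7 - 1*(-6))*21) + 1211) = -3672/((-154*(-7 + 6) - 3234 - 7*(-7 + 6)² - 7*(-7 + 6)*21) + 1211) = -3672/((-154*(-1) - 3234 - 7*(-1)² - 7*(-1)*21) + 1211) = -3672/((154 - 3234 - 7*1 + 147) + 1211) = -3672/((154 - 3234 - 7 + 147) + 1211) = -3672/(-2940 + 1211) = -3672/(-1729) = -3672*(-1/1729) = 3672/1729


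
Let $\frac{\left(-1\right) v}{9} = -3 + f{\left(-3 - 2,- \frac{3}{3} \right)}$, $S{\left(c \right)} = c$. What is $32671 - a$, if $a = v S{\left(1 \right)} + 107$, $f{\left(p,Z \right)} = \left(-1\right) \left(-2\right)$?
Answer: $32555$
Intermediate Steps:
$f{\left(p,Z \right)} = 2$
$v = 9$ ($v = - 9 \left(-3 + 2\right) = \left(-9\right) \left(-1\right) = 9$)
$a = 116$ ($a = 9 \cdot 1 + 107 = 9 + 107 = 116$)
$32671 - a = 32671 - 116 = 32555$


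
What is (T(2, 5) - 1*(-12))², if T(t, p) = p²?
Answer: 1369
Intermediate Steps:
(T(2, 5) - 1*(-12))² = (5² - 1*(-12))² = (25 + 12)² = 37² = 1369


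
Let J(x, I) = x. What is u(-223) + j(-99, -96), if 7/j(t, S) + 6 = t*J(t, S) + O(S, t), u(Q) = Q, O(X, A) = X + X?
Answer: -2141462/9603 ≈ -223.00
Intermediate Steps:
O(X, A) = 2*X
j(t, S) = 7/(-6 + t**2 + 2*S) (j(t, S) = 7/(-6 + (t*t + 2*S)) = 7/(-6 + (t**2 + 2*S)) = 7/(-6 + t**2 + 2*S))
u(-223) + j(-99, -96) = -223 + 7/(-6 + (-99)**2 + 2*(-96)) = -223 + 7/(-6 + 9801 - 192) = -223 + 7/9603 = -2141462/9603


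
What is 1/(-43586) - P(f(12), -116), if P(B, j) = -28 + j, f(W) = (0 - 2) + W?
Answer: 6276383/43586 ≈ 144.00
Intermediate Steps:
f(W) = -2 + W
1/(-43586) - P(f(12), -116) = 1/(-43586) - (-28 - 116) = -1/43586 - 1*(-144) = -1/43586 + 144 = 6276383/43586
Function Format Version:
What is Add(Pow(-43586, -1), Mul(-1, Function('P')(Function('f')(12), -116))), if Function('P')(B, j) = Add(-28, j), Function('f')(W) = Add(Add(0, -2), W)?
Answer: Rational(6276383, 43586) ≈ 144.00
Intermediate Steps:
Function('f')(W) = Add(-2, W)
Add(Pow(-43586, -1), Mul(-1, Function('P')(Function('f')(12), -116))) = Add(Pow(-43586, -1), Mul(-1, Add(-28, -116))) = Add(Rational(-1, 43586), Mul(-1, -144)) = Add(Rational(-1, 43586), 144) = Rational(6276383, 43586)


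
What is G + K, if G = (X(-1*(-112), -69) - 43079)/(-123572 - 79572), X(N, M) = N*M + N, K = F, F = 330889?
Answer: 67218165711/203144 ≈ 3.3089e+5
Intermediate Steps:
K = 330889
X(N, M) = N + M*N (X(N, M) = M*N + N = N + M*N)
G = 50695/203144 (G = ((-1*(-112))*(1 - 69) - 43079)/(-123572 - 79572) = (112*(-68) - 43079)/(-203144) = (-7616 - 43079)*(-1/203144) = -50695*(-1/203144) = 50695/203144 ≈ 0.24955)
G + K = 50695/203144 + 330889 = 67218165711/203144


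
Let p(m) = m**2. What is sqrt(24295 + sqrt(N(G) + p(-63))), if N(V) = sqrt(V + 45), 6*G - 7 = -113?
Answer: sqrt(218655 + 3*sqrt(3)*sqrt(11907 + sqrt(246)))/3 ≈ 156.07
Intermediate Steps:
G = -53/3 (G = 7/6 + (1/6)*(-113) = 7/6 - 113/6 = -53/3 ≈ -17.667)
N(V) = sqrt(45 + V)
sqrt(24295 + sqrt(N(G) + p(-63))) = sqrt(24295 + sqrt(sqrt(45 - 53/3) + (-63)**2)) = sqrt(24295 + sqrt(sqrt(82/3) + 3969)) = sqrt(24295 + sqrt(sqrt(246)/3 + 3969)) = sqrt(24295 + sqrt(3969 + sqrt(246)/3))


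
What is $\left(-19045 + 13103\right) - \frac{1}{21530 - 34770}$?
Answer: $- \frac{78672079}{13240} \approx -5942.0$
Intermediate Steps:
$\left(-19045 + 13103\right) - \frac{1}{21530 - 34770} = -5942 - \frac{1}{-13240} = -5942 - - \frac{1}{13240} = -5942 + \frac{1}{13240} = - \frac{78672079}{13240}$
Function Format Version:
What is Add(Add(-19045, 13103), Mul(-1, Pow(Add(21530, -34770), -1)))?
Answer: Rational(-78672079, 13240) ≈ -5942.0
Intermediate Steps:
Add(Add(-19045, 13103), Mul(-1, Pow(Add(21530, -34770), -1))) = Add(-5942, Mul(-1, Pow(-13240, -1))) = Add(-5942, Mul(-1, Rational(-1, 13240))) = Add(-5942, Rational(1, 13240)) = Rational(-78672079, 13240)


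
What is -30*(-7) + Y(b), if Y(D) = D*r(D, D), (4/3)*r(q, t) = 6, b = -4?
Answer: 192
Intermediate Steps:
r(q, t) = 9/2 (r(q, t) = (3/4)*6 = 9/2)
Y(D) = 9*D/2 (Y(D) = D*(9/2) = 9*D/2)
-30*(-7) + Y(b) = -30*(-7) + (9/2)*(-4) = 210 - 18 = 192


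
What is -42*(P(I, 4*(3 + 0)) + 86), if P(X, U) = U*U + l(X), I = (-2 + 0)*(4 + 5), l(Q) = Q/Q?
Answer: -9702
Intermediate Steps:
l(Q) = 1
I = -18 (I = -2*9 = -18)
P(X, U) = 1 + U² (P(X, U) = U*U + 1 = U² + 1 = 1 + U²)
-42*(P(I, 4*(3 + 0)) + 86) = -42*((1 + (4*(3 + 0))²) + 86) = -42*((1 + (4*3)²) + 86) = -42*((1 + 12²) + 86) = -42*((1 + 144) + 86) = -42*(145 + 86) = -42*231 = -9702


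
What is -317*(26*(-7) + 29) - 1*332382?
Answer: -283881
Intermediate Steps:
-317*(26*(-7) + 29) - 1*332382 = -317*(-182 + 29) - 332382 = -317*(-153) - 332382 = 48501 - 332382 = -283881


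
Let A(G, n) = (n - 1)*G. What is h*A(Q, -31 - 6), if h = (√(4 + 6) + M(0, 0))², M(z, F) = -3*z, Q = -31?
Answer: 11780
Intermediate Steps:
A(G, n) = G*(-1 + n) (A(G, n) = (-1 + n)*G = G*(-1 + n))
h = 10 (h = (√(4 + 6) - 3*0)² = (√10 + 0)² = (√10)² = 10)
h*A(Q, -31 - 6) = 10*(-31*(-1 + (-31 - 6))) = 10*(-31*(-1 - 37)) = 10*(-31*(-38)) = 10*1178 = 11780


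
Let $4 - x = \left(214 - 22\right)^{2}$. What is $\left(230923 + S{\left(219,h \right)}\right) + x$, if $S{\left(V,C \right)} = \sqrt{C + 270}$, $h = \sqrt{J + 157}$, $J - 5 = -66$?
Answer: $194063 + \sqrt{270 + 4 \sqrt{6}} \approx 1.9408 \cdot 10^{5}$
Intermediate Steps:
$J = -61$ ($J = 5 - 66 = -61$)
$h = 4 \sqrt{6}$ ($h = \sqrt{-61 + 157} = \sqrt{96} = 4 \sqrt{6} \approx 9.798$)
$S{\left(V,C \right)} = \sqrt{270 + C}$
$x = -36860$ ($x = 4 - \left(214 - 22\right)^{2} = 4 - 192^{2} = 4 - 36864 = -36860$)
$\left(230923 + S{\left(219,h \right)}\right) + x = \left(230923 + \sqrt{270 + 4 \sqrt{6}}\right) - 36860 = 194063 + \sqrt{270 + 4 \sqrt{6}}$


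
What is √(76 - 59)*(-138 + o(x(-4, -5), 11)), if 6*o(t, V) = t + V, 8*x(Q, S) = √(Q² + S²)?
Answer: √17*(-6536 + √41)/48 ≈ -560.88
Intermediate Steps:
x(Q, S) = √(Q² + S²)/8
o(t, V) = V/6 + t/6 (o(t, V) = (t + V)/6 = (V + t)/6 = V/6 + t/6)
√(76 - 59)*(-138 + o(x(-4, -5), 11)) = √(76 - 59)*(-138 + ((⅙)*11 + (√((-4)² + (-5)²)/8)/6)) = √17*(-138 + (11/6 + (√(16 + 25)/8)/6)) = √17*(-138 + (11/6 + (√41/8)/6)) = √17*(-138 + (11/6 + √41/48)) = √17*(-817/6 + √41/48)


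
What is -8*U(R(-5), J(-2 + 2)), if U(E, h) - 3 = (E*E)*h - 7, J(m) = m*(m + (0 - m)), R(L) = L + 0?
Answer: 32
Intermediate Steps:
R(L) = L
J(m) = 0 (J(m) = m*(m - m) = m*0 = 0)
U(E, h) = -4 + h*E² (U(E, h) = 3 + ((E*E)*h - 7) = 3 + (E²*h - 7) = 3 + (h*E² - 7) = 3 + (-7 + h*E²) = -4 + h*E²)
-8*U(R(-5), J(-2 + 2)) = -8*(-4 + 0*(-5)²) = -8*(-4 + 0*25) = -8*(-4 + 0) = -8*(-4) = 32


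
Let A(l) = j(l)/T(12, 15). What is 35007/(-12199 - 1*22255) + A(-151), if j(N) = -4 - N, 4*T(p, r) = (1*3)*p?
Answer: 226175/14766 ≈ 15.317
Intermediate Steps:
T(p, r) = 3*p/4 (T(p, r) = ((1*3)*p)/4 = (3*p)/4 = 3*p/4)
A(l) = -4/9 - l/9 (A(l) = (-4 - l)/(((3/4)*12)) = (-4 - l)/9 = (-4 - l)*(1/9) = -4/9 - l/9)
35007/(-12199 - 1*22255) + A(-151) = 35007/(-12199 - 1*22255) + (-4/9 - 1/9*(-151)) = 35007/(-12199 - 22255) + (-4/9 + 151/9) = 35007/(-34454) + 49/3 = 35007*(-1/34454) + 49/3 = -5001/4922 + 49/3 = 226175/14766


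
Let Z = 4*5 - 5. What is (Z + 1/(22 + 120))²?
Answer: 4541161/20164 ≈ 225.21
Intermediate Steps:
Z = 15 (Z = 20 - 5 = 15)
(Z + 1/(22 + 120))² = (15 + 1/(22 + 120))² = (15 + 1/142)² = (2131/142)² = 4541161/20164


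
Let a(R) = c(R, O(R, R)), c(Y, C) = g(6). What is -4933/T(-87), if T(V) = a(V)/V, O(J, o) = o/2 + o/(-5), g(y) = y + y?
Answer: 143057/4 ≈ 35764.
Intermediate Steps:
g(y) = 2*y
O(J, o) = 3*o/10 (O(J, o) = o*(½) + o*(-⅕) = o/2 - o/5 = 3*o/10)
c(Y, C) = 12 (c(Y, C) = 2*6 = 12)
a(R) = 12
T(V) = 12/V
-4933/T(-87) = -4933/(12/(-87)) = -4933/(12*(-1/87)) = -4933/(-4/29) = -4933*(-29/4) = 143057/4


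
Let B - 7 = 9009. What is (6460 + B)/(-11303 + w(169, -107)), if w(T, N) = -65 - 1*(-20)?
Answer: -3869/2837 ≈ -1.3638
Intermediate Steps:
w(T, N) = -45 (w(T, N) = -65 + 20 = -45)
B = 9016 (B = 7 + 9009 = 9016)
(6460 + B)/(-11303 + w(169, -107)) = (6460 + 9016)/(-11303 - 45) = 15476/(-11348) = 15476*(-1/11348) = -3869/2837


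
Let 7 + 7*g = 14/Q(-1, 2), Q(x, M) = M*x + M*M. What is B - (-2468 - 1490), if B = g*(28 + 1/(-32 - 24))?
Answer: 3958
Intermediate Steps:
Q(x, M) = M**2 + M*x (Q(x, M) = M*x + M**2 = M**2 + M*x)
g = 0 (g = -1 + (14/((2*(2 - 1))))/7 = -1 + (14/((2*1)))/7 = -1 + (14/2)/7 = -1 + (14*(1/2))/7 = -1 + (1/7)*7 = -1 + 1 = 0)
B = 0 (B = 0*(28 + 1/(-32 - 24)) = 0*(28 + 1/(-56)) = 0*(28 - 1/56) = 0*(1567/56) = 0)
B - (-2468 - 1490) = 0 - (-2468 - 1490) = 0 - 1*(-3958) = 0 + 3958 = 3958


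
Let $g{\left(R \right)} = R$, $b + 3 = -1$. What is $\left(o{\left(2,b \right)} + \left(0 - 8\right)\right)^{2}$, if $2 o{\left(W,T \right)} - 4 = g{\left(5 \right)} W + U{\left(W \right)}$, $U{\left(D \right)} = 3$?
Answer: $\frac{1}{4} \approx 0.25$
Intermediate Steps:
$b = -4$ ($b = -3 - 1 = -4$)
$o{\left(W,T \right)} = \frac{7}{2} + \frac{5 W}{2}$ ($o{\left(W,T \right)} = 2 + \frac{5 W + 3}{2} = 2 + \frac{3 + 5 W}{2} = 2 + \left(\frac{3}{2} + \frac{5 W}{2}\right) = \frac{7}{2} + \frac{5 W}{2}$)
$\left(o{\left(2,b \right)} + \left(0 - 8\right)\right)^{2} = \left(\left(\frac{7}{2} + \frac{5}{2} \cdot 2\right) + \left(0 - 8\right)\right)^{2} = \left(\left(\frac{7}{2} + 5\right) + \left(0 - 8\right)\right)^{2} = \left(\frac{17}{2} - 8\right)^{2} = \left(\frac{1}{2}\right)^{2} = \frac{1}{4}$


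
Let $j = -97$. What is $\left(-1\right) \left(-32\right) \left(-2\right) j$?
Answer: $6208$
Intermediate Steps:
$\left(-1\right) \left(-32\right) \left(-2\right) j = \left(-1\right) \left(-32\right) \left(-2\right) \left(-97\right) = 32 \left(-2\right) \left(-97\right) = \left(-64\right) \left(-97\right) = 6208$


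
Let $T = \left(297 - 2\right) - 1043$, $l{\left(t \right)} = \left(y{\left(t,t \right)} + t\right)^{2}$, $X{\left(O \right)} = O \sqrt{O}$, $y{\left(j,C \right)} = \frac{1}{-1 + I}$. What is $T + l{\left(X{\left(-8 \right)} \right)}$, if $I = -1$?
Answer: $- \frac{5039}{4} + 16 i \sqrt{2} \approx -1259.8 + 22.627 i$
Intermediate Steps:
$y{\left(j,C \right)} = - \frac{1}{2}$ ($y{\left(j,C \right)} = \frac{1}{-1 - 1} = \frac{1}{-2} = - \frac{1}{2}$)
$X{\left(O \right)} = O^{\frac{3}{2}}$
$l{\left(t \right)} = \left(- \frac{1}{2} + t\right)^{2}$
$T = -748$ ($T = \left(297 - 2\right) - 1043 = 295 - 1043 = -748$)
$T + l{\left(X{\left(-8 \right)} \right)} = -748 + \frac{\left(-1 + 2 \left(-8\right)^{\frac{3}{2}}\right)^{2}}{4} = -748 + \frac{\left(-1 + 2 \left(- 16 i \sqrt{2}\right)\right)^{2}}{4} = -748 + \frac{\left(-1 - 32 i \sqrt{2}\right)^{2}}{4}$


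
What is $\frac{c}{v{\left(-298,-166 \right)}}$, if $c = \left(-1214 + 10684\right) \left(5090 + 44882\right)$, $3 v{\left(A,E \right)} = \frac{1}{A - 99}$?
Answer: $-563622694440$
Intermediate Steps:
$v{\left(A,E \right)} = \frac{1}{3 \left(-99 + A\right)}$ ($v{\left(A,E \right)} = \frac{1}{3 \left(A - 99\right)} = \frac{1}{3 \left(-99 + A\right)}$)
$c = 473234840$ ($c = 9470 \cdot 49972 = 473234840$)
$\frac{c}{v{\left(-298,-166 \right)}} = \frac{473234840}{\frac{1}{3} \frac{1}{-99 - 298}} = \frac{473234840}{\frac{1}{3} \frac{1}{-397}} = \frac{473234840}{\frac{1}{3} \left(- \frac{1}{397}\right)} = \frac{473234840}{- \frac{1}{1191}} = 473234840 \left(-1191\right) = -563622694440$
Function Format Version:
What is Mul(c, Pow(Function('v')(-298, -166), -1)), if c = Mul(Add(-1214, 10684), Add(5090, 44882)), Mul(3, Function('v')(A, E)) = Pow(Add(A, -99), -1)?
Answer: -563622694440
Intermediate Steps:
Function('v')(A, E) = Mul(Rational(1, 3), Pow(Add(-99, A), -1)) (Function('v')(A, E) = Mul(Rational(1, 3), Pow(Add(A, -99), -1)) = Mul(Rational(1, 3), Pow(Add(-99, A), -1)))
c = 473234840 (c = Mul(9470, 49972) = 473234840)
Mul(c, Pow(Function('v')(-298, -166), -1)) = Mul(473234840, Pow(Mul(Rational(1, 3), Pow(Add(-99, -298), -1)), -1)) = Mul(473234840, Pow(Mul(Rational(1, 3), Pow(-397, -1)), -1)) = Mul(473234840, Pow(Mul(Rational(1, 3), Rational(-1, 397)), -1)) = Mul(473234840, Pow(Rational(-1, 1191), -1)) = Mul(473234840, -1191) = -563622694440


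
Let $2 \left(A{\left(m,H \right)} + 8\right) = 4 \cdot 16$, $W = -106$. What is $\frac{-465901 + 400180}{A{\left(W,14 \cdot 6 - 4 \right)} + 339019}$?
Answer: $- \frac{65721}{339043} \approx -0.19384$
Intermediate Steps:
$A{\left(m,H \right)} = 24$ ($A{\left(m,H \right)} = -8 + \frac{4 \cdot 16}{2} = -8 + \frac{1}{2} \cdot 64 = -8 + 32 = 24$)
$\frac{-465901 + 400180}{A{\left(W,14 \cdot 6 - 4 \right)} + 339019} = \frac{-465901 + 400180}{24 + 339019} = - \frac{65721}{339043}$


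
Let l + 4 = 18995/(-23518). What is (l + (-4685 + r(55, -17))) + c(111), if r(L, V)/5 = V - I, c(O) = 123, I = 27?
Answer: -112576143/23518 ≈ -4786.8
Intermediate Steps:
l = -113067/23518 (l = -4 + 18995/(-23518) = -4 + 18995*(-1/23518) = -4 - 18995/23518 = -113067/23518 ≈ -4.8077)
r(L, V) = -135 + 5*V (r(L, V) = 5*(V - 1*27) = 5*(V - 27) = 5*(-27 + V) = -135 + 5*V)
(l + (-4685 + r(55, -17))) + c(111) = (-113067/23518 + (-4685 + (-135 + 5*(-17)))) + 123 = (-113067/23518 + (-4685 + (-135 - 85))) + 123 = (-113067/23518 + (-4685 - 220)) + 123 = (-113067/23518 - 4905) + 123 = -115468857/23518 + 123 = -112576143/23518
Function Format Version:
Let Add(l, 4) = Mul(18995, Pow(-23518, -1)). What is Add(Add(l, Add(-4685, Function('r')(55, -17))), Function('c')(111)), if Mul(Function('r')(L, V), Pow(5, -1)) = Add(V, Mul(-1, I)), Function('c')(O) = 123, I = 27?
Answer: Rational(-112576143, 23518) ≈ -4786.8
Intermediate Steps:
l = Rational(-113067, 23518) (l = Add(-4, Mul(18995, Pow(-23518, -1))) = Add(-4, Mul(18995, Rational(-1, 23518))) = Add(-4, Rational(-18995, 23518)) = Rational(-113067, 23518) ≈ -4.8077)
Function('r')(L, V) = Add(-135, Mul(5, V)) (Function('r')(L, V) = Mul(5, Add(V, Mul(-1, 27))) = Mul(5, Add(V, -27)) = Mul(5, Add(-27, V)) = Add(-135, Mul(5, V)))
Add(Add(l, Add(-4685, Function('r')(55, -17))), Function('c')(111)) = Add(Add(Rational(-113067, 23518), Add(-4685, Add(-135, Mul(5, -17)))), 123) = Add(Add(Rational(-113067, 23518), Add(-4685, Add(-135, -85))), 123) = Add(Add(Rational(-113067, 23518), Add(-4685, -220)), 123) = Add(Add(Rational(-113067, 23518), -4905), 123) = Add(Rational(-115468857, 23518), 123) = Rational(-112576143, 23518)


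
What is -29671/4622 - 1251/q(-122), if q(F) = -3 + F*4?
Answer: -8786339/2269402 ≈ -3.8717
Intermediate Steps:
q(F) = -3 + 4*F
-29671/4622 - 1251/q(-122) = -29671/4622 - 1251/(-3 + 4*(-122)) = -29671*1/4622 - 1251/(-3 - 488) = -29671/4622 - 1251/(-491) = -29671/4622 - 1251*(-1/491) = -29671/4622 + 1251/491 = -8786339/2269402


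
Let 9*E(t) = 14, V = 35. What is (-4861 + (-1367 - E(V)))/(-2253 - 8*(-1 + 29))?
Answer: 56066/22293 ≈ 2.5150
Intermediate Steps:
E(t) = 14/9 (E(t) = (⅑)*14 = 14/9)
(-4861 + (-1367 - E(V)))/(-2253 - 8*(-1 + 29)) = (-4861 + (-1367 - 1*14/9))/(-2253 - 8*(-1 + 29)) = (-4861 + (-1367 - 14/9))/(-2253 - 8*28) = (-4861 - 12317/9)/(-2253 - 224) = -56066/9/(-2477) = -56066/9*(-1/2477) = 56066/22293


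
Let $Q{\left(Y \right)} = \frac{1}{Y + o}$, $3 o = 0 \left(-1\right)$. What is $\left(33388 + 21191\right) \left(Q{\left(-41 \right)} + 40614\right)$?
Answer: $\frac{90883477167}{41} \approx 2.2167 \cdot 10^{9}$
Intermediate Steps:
$o = 0$ ($o = \frac{0 \left(-1\right)}{3} = \frac{1}{3} \cdot 0 = 0$)
$Q{\left(Y \right)} = \frac{1}{Y}$ ($Q{\left(Y \right)} = \frac{1}{Y + 0} = \frac{1}{Y}$)
$\left(33388 + 21191\right) \left(Q{\left(-41 \right)} + 40614\right) = \left(33388 + 21191\right) \left(\frac{1}{-41} + 40614\right) = 54579 \left(- \frac{1}{41} + 40614\right) = 54579 \cdot \frac{1665173}{41} = \frac{90883477167}{41}$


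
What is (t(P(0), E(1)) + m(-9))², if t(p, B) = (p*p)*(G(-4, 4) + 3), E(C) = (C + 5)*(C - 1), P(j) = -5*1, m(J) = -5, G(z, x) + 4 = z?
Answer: 16900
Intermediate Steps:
G(z, x) = -4 + z
P(j) = -5
E(C) = (-1 + C)*(5 + C) (E(C) = (5 + C)*(-1 + C) = (-1 + C)*(5 + C))
t(p, B) = -5*p² (t(p, B) = (p*p)*((-4 - 4) + 3) = p²*(-8 + 3) = p²*(-5) = -5*p²)
(t(P(0), E(1)) + m(-9))² = (-5*(-5)² - 5)² = (-5*25 - 5)² = (-125 - 5)² = (-130)² = 16900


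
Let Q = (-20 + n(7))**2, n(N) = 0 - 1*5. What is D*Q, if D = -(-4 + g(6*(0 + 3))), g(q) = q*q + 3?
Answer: -201875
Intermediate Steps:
n(N) = -5 (n(N) = 0 - 5 = -5)
g(q) = 3 + q**2 (g(q) = q**2 + 3 = 3 + q**2)
D = -323 (D = -(-4 + (3 + (6*(0 + 3))**2)) = -(-4 + (3 + (6*3)**2)) = -(-4 + (3 + 18**2)) = -(-4 + (3 + 324)) = -(-4 + 327) = -1*323 = -323)
Q = 625 (Q = (-20 - 5)**2 = (-25)**2 = 625)
D*Q = -323*625 = -201875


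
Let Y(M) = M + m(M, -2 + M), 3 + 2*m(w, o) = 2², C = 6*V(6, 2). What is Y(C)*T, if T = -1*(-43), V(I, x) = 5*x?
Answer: 5203/2 ≈ 2601.5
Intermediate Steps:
C = 60 (C = 6*(5*2) = 6*10 = 60)
m(w, o) = ½ (m(w, o) = -3/2 + (½)*2² = -3/2 + (½)*4 = -3/2 + 2 = ½)
T = 43
Y(M) = ½ + M (Y(M) = M + ½ = ½ + M)
Y(C)*T = (½ + 60)*43 = (121/2)*43 = 5203/2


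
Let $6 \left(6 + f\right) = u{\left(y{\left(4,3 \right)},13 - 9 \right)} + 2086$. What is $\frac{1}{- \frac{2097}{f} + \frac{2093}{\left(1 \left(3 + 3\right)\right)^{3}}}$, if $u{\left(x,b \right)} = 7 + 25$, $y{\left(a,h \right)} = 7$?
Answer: $\frac{74952}{273319} \approx 0.27423$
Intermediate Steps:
$u{\left(x,b \right)} = 32$
$f = 347$ ($f = -6 + \frac{32 + 2086}{6} = -6 + \frac{1}{6} \cdot 2118 = -6 + 353 = 347$)
$\frac{1}{- \frac{2097}{f} + \frac{2093}{\left(1 \left(3 + 3\right)\right)^{3}}} = \frac{1}{- \frac{2097}{347} + \frac{2093}{\left(1 \left(3 + 3\right)\right)^{3}}} = \frac{1}{\left(-2097\right) \frac{1}{347} + \frac{2093}{\left(1 \cdot 6\right)^{3}}} = \frac{1}{- \frac{2097}{347} + \frac{2093}{6^{3}}} = \frac{1}{- \frac{2097}{347} + \frac{2093}{216}} = \frac{1}{\frac{273319}{74952}} = \frac{74952}{273319}$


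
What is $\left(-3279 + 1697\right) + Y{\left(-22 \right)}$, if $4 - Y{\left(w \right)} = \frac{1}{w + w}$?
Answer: $- \frac{69431}{44} \approx -1578.0$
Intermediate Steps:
$Y{\left(w \right)} = 4 - \frac{1}{2 w}$ ($Y{\left(w \right)} = 4 - \frac{1}{w + w} = 4 - \frac{1}{2 w}$)
$\left(-3279 + 1697\right) + Y{\left(-22 \right)} = \left(-3279 + 1697\right) + \left(4 - \frac{1}{2 \left(-22\right)}\right) = -1582 + \left(4 - - \frac{1}{44}\right) = -1582 + \left(4 + \frac{1}{44}\right) = -1582 + \frac{177}{44} = - \frac{69431}{44}$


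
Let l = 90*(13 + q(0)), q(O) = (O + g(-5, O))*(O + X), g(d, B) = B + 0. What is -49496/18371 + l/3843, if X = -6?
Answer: -18746562/7844417 ≈ -2.3898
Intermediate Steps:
g(d, B) = B
q(O) = 2*O*(-6 + O) (q(O) = (O + O)*(O - 6) = (2*O)*(-6 + O) = 2*O*(-6 + O))
l = 1170 (l = 90*(13 + 2*0*(-6 + 0)) = 90*(13 + 2*0*(-6)) = 90*(13 + 0) = 90*13 = 1170)
-49496/18371 + l/3843 = -49496/18371 + 1170/3843 = -49496*1/18371 + 1170*(1/3843) = -49496/18371 + 130/427 = -18746562/7844417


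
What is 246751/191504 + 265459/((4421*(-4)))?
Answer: -11618228913/846639184 ≈ -13.723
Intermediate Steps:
246751/191504 + 265459/((4421*(-4))) = 246751*(1/191504) + 265459/(-17684) = 246751/191504 + 265459*(-1/17684) = 246751/191504 - 265459/17684 = -11618228913/846639184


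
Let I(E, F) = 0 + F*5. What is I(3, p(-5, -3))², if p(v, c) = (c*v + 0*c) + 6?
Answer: 11025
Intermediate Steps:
p(v, c) = 6 + c*v (p(v, c) = (c*v + 0) + 6 = c*v + 6 = 6 + c*v)
I(E, F) = 5*F (I(E, F) = 0 + 5*F = 5*F)
I(3, p(-5, -3))² = (5*(6 - 3*(-5)))² = (5*(6 + 15))² = (5*21)² = 105² = 11025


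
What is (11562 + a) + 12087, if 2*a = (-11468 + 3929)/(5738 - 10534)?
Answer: 226848747/9592 ≈ 23650.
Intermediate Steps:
a = 7539/9592 (a = ((-11468 + 3929)/(5738 - 10534))/2 = (-7539/(-4796))/2 = (-7539*(-1/4796))/2 = (½)*(7539/4796) = 7539/9592 ≈ 0.78597)
(11562 + a) + 12087 = (11562 + 7539/9592) + 12087 = 110910243/9592 + 12087 = 226848747/9592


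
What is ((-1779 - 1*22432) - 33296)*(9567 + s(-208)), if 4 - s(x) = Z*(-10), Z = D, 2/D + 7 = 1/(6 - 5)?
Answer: -550207807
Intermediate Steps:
D = -⅓ (D = 2/(-7 + 1/(6 - 5)) = 2/(-7 + 1/1) = 2/(-7 + 1) = 2/(-6) = 2*(-⅙) = -⅓ ≈ -0.33333)
Z = -⅓ ≈ -0.33333
s(x) = ⅔ (s(x) = 4 - (-1)*(-10)/3 = 4 - 1*10/3 = 4 - 10/3 = ⅔)
((-1779 - 1*22432) - 33296)*(9567 + s(-208)) = ((-1779 - 1*22432) - 33296)*(9567 + ⅔) = ((-1779 - 22432) - 33296)*(28703/3) = (-24211 - 33296)*(28703/3) = -57507*28703/3 = -550207807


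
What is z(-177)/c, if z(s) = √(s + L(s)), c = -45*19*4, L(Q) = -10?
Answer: -I*√187/3420 ≈ -0.0039985*I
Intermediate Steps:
c = -3420 (c = -855*4 = -3420)
z(s) = √(-10 + s) (z(s) = √(s - 10) = √(-10 + s))
z(-177)/c = √(-10 - 177)/(-3420) = √(-187)*(-1/3420) = (I*√187)*(-1/3420) = -I*√187/3420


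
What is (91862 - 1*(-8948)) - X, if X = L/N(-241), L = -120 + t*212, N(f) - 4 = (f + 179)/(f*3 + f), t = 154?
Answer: 181808294/1959 ≈ 92807.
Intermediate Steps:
N(f) = 4 + (179 + f)/(4*f) (N(f) = 4 + (f + 179)/(f*3 + f) = 4 + (179 + f)/(3*f + f) = 4 + (179 + f)/((4*f)) = 4 + (179 + f)*(1/(4*f)) = 4 + (179 + f)/(4*f))
L = 32528 (L = -120 + 154*212 = -120 + 32648 = 32528)
X = 15678496/1959 (X = 32528/(((¼)*(179 + 17*(-241))/(-241))) = 32528/(((¼)*(-1/241)*(179 - 4097))) = 32528/(((¼)*(-1/241)*(-3918))) = 32528/(1959/482) = 32528*(482/1959) = 15678496/1959 ≈ 8003.3)
(91862 - 1*(-8948)) - X = (91862 - 1*(-8948)) - 1*15678496/1959 = (91862 + 8948) - 15678496/1959 = 100810 - 15678496/1959 = 181808294/1959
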